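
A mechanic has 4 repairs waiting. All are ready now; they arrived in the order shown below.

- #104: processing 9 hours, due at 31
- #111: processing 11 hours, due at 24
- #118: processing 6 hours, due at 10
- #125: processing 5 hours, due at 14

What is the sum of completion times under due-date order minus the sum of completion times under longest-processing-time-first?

-18

EDD (increasing due date): #118 #125 #111 #104.
#118: 0→6
#125: 6→11
#111: 11→22
#104: 22→31
Sum = 6+11+22+31 = 70.
LPT (decreasing processing time): #111 #104 #118 #125.
#111: 0→11
#104: 11→20
#118: 20→26
#125: 26→31
Sum = 11+20+26+31 = 88.
Difference = 70 − 88 = -18.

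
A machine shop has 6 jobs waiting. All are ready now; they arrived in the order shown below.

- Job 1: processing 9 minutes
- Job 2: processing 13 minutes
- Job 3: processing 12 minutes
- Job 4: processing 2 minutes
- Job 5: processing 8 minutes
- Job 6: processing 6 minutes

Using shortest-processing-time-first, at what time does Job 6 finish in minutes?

SPT (increasing processing time): Job 4 Job 6 Job 5 Job 1 Job 3 Job 2.
Job 4: 0→2
Job 6: 2→8

8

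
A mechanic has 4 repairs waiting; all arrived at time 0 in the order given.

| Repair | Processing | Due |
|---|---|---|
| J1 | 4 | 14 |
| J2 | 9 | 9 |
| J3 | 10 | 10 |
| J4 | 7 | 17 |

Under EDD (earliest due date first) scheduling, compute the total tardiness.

EDD (increasing due date): J2 J3 J1 J4.
J2: 0→9, due 9, tardiness 0
J3: 9→19, due 10, tardiness 9
J1: 19→23, due 14, tardiness 9
J4: 23→30, due 17, tardiness 13
Sum = 0+9+9+13 = 31.

31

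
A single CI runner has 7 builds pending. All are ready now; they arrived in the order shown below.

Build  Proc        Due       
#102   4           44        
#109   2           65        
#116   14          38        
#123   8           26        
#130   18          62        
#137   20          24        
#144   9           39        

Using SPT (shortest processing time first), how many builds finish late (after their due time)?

SPT (increasing processing time): #109 #102 #123 #144 #116 #130 #137.
#109: 0→2, due 65, tardiness 0
#102: 2→6, due 44, tardiness 0
#123: 6→14, due 26, tardiness 0
#144: 14→23, due 39, tardiness 0
#116: 23→37, due 38, tardiness 0
#130: 37→55, due 62, tardiness 0
#137: 55→75, due 24, tardiness 51
Late builds: 1.

1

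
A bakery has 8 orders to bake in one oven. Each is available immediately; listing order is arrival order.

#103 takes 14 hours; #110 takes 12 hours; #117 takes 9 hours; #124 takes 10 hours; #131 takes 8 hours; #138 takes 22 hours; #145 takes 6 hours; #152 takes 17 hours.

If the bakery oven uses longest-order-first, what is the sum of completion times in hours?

LPT (decreasing processing time): #138 #152 #103 #110 #124 #117 #131 #145.
#138: 0→22
#152: 22→39
#103: 39→53
#110: 53→65
#124: 65→75
#117: 75→84
#131: 84→92
#145: 92→98
Sum = 22+39+53+65+75+84+92+98 = 528.

528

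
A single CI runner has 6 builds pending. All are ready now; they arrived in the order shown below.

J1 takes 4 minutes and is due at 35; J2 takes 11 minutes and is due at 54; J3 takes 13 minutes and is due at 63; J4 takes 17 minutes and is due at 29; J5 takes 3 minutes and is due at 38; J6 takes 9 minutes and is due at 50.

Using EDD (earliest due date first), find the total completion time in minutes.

196

EDD (increasing due date): J4 J1 J5 J6 J2 J3.
J4: 0→17
J1: 17→21
J5: 21→24
J6: 24→33
J2: 33→44
J3: 44→57
Sum = 17+21+24+33+44+57 = 196.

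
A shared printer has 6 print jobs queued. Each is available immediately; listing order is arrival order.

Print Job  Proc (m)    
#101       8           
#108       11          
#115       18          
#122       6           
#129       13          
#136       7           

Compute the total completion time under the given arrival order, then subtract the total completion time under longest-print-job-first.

FIFO (arrival order): #101 #108 #115 #122 #129 #136.
#101: 0→8
#108: 8→19
#115: 19→37
#122: 37→43
#129: 43→56
#136: 56→63
Sum = 8+19+37+43+56+63 = 226.
LPT (decreasing processing time): #115 #129 #108 #101 #136 #122.
#115: 0→18
#129: 18→31
#108: 31→42
#101: 42→50
#136: 50→57
#122: 57→63
Sum = 18+31+42+50+57+63 = 261.
Difference = 226 − 261 = -35.

-35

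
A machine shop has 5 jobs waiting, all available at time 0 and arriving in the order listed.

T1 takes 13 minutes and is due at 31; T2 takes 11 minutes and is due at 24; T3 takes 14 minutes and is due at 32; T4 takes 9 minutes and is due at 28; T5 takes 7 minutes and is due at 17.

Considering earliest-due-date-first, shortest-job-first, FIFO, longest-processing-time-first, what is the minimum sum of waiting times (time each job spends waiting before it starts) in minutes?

EDD (increasing due date): T5 T2 T4 T1 T3.
T5: waits 0, runs 0→7
T2: waits 7, runs 7→18
T4: waits 18, runs 18→27
T1: waits 27, runs 27→40
T3: waits 40, runs 40→54
Sum = 0+7+18+27+40 = 92.
SPT (increasing processing time): T5 T4 T2 T1 T3.
T5: waits 0, runs 0→7
T4: waits 7, runs 7→16
T2: waits 16, runs 16→27
T1: waits 27, runs 27→40
T3: waits 40, runs 40→54
Sum = 0+7+16+27+40 = 90.
FIFO (arrival order): T1 T2 T3 T4 T5.
T1: waits 0, runs 0→13
T2: waits 13, runs 13→24
T3: waits 24, runs 24→38
T4: waits 38, runs 38→47
T5: waits 47, runs 47→54
Sum = 0+13+24+38+47 = 122.
LPT (decreasing processing time): T3 T1 T2 T4 T5.
T3: waits 0, runs 0→14
T1: waits 14, runs 14→27
T2: waits 27, runs 27→38
T4: waits 38, runs 38→47
T5: waits 47, runs 47→54
Sum = 0+14+27+38+47 = 126.
EDD 92, SPT 90, FIFO 122, LPT 126 → minimum 90.

90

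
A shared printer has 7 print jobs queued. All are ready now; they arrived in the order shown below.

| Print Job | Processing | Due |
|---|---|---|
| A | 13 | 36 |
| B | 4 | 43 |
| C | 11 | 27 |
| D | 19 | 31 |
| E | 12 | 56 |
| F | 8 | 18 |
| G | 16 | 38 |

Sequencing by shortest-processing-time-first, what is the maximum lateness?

SPT (increasing processing time): B F C E A G D.
B: 0→4, due 43, lateness -39
F: 4→12, due 18, lateness -6
C: 12→23, due 27, lateness -4
E: 23→35, due 56, lateness -21
A: 35→48, due 36, lateness 12
G: 48→64, due 38, lateness 26
D: 64→83, due 31, lateness 52
Maximum = 52.

52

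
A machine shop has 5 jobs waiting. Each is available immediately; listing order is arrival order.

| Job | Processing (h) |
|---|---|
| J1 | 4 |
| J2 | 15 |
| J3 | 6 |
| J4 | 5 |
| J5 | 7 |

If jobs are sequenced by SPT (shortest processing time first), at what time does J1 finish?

SPT (increasing processing time): J1 J4 J3 J5 J2.
J1: 0→4

4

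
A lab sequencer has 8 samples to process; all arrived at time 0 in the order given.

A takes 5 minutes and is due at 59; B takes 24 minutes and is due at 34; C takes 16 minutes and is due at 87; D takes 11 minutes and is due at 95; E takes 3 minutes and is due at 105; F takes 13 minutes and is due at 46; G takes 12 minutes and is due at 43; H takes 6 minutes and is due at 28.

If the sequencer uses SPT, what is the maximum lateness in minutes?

56

SPT (increasing processing time): E A H D G F C B.
E: 0→3, due 105, lateness -102
A: 3→8, due 59, lateness -51
H: 8→14, due 28, lateness -14
D: 14→25, due 95, lateness -70
G: 25→37, due 43, lateness -6
F: 37→50, due 46, lateness 4
C: 50→66, due 87, lateness -21
B: 66→90, due 34, lateness 56
Maximum = 56.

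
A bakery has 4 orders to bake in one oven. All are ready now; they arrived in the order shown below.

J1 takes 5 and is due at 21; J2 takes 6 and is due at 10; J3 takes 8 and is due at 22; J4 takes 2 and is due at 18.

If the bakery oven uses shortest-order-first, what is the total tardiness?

3

SPT (increasing processing time): J4 J1 J2 J3.
J4: 0→2, due 18, tardiness 0
J1: 2→7, due 21, tardiness 0
J2: 7→13, due 10, tardiness 3
J3: 13→21, due 22, tardiness 0
Sum = 0+0+3+0 = 3.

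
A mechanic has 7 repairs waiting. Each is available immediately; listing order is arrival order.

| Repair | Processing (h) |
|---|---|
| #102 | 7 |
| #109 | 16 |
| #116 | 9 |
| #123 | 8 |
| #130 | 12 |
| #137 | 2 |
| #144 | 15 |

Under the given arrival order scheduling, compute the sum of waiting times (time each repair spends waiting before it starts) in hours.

FIFO (arrival order): #102 #109 #116 #123 #130 #137 #144.
#102: waits 0, runs 0→7
#109: waits 7, runs 7→23
#116: waits 23, runs 23→32
#123: waits 32, runs 32→40
#130: waits 40, runs 40→52
#137: waits 52, runs 52→54
#144: waits 54, runs 54→69
Sum = 0+7+23+32+40+52+54 = 208.

208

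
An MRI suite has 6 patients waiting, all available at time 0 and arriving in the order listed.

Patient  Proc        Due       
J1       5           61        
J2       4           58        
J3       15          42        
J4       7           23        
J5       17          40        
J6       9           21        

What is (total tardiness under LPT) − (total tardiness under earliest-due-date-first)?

LPT (decreasing processing time): J5 J3 J6 J4 J1 J2.
J5: 0→17, due 40, tardiness 0
J3: 17→32, due 42, tardiness 0
J6: 32→41, due 21, tardiness 20
J4: 41→48, due 23, tardiness 25
J1: 48→53, due 61, tardiness 0
J2: 53→57, due 58, tardiness 0
Sum = 0+0+20+25+0+0 = 45.
EDD (increasing due date): J6 J4 J5 J3 J2 J1.
J6: 0→9, due 21, tardiness 0
J4: 9→16, due 23, tardiness 0
J5: 16→33, due 40, tardiness 0
J3: 33→48, due 42, tardiness 6
J2: 48→52, due 58, tardiness 0
J1: 52→57, due 61, tardiness 0
Sum = 0+0+0+6+0+0 = 6.
Difference = 45 − 6 = 39.

39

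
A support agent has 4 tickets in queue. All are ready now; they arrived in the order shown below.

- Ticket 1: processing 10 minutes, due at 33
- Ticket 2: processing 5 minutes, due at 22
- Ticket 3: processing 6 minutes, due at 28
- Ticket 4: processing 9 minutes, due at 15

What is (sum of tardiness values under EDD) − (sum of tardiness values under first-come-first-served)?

EDD (increasing due date): Ticket 4 Ticket 2 Ticket 3 Ticket 1.
Ticket 4: 0→9, due 15, tardiness 0
Ticket 2: 9→14, due 22, tardiness 0
Ticket 3: 14→20, due 28, tardiness 0
Ticket 1: 20→30, due 33, tardiness 0
Sum = 0+0+0+0 = 0.
FIFO (arrival order): Ticket 1 Ticket 2 Ticket 3 Ticket 4.
Ticket 1: 0→10, due 33, tardiness 0
Ticket 2: 10→15, due 22, tardiness 0
Ticket 3: 15→21, due 28, tardiness 0
Ticket 4: 21→30, due 15, tardiness 15
Sum = 0+0+0+15 = 15.
Difference = 0 − 15 = -15.

-15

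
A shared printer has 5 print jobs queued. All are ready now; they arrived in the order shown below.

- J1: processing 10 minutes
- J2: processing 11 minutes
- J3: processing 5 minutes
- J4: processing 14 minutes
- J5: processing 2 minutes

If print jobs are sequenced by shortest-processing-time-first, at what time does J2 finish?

28

SPT (increasing processing time): J5 J3 J1 J2 J4.
J5: 0→2
J3: 2→7
J1: 7→17
J2: 17→28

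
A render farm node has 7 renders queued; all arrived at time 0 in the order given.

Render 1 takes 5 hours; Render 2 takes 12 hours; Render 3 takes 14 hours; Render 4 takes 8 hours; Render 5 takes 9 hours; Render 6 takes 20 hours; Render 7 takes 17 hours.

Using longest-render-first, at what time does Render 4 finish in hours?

LPT (decreasing processing time): Render 6 Render 7 Render 3 Render 2 Render 5 Render 4 Render 1.
Render 6: 0→20
Render 7: 20→37
Render 3: 37→51
Render 2: 51→63
Render 5: 63→72
Render 4: 72→80

80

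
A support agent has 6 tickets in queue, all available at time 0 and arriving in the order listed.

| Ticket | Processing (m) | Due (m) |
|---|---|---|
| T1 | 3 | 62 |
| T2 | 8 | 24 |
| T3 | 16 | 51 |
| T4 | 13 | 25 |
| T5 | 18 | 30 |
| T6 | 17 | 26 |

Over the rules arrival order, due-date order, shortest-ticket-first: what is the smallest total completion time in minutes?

FIFO (arrival order): T1 T2 T3 T4 T5 T6.
T1: 0→3
T2: 3→11
T3: 11→27
T4: 27→40
T5: 40→58
T6: 58→75
Sum = 3+11+27+40+58+75 = 214.
EDD (increasing due date): T2 T4 T6 T5 T3 T1.
T2: 0→8
T4: 8→21
T6: 21→38
T5: 38→56
T3: 56→72
T1: 72→75
Sum = 8+21+38+56+72+75 = 270.
SPT (increasing processing time): T1 T2 T4 T3 T6 T5.
T1: 0→3
T2: 3→11
T4: 11→24
T3: 24→40
T6: 40→57
T5: 57→75
Sum = 3+11+24+40+57+75 = 210.
FIFO 214, EDD 270, SPT 210 → minimum 210.

210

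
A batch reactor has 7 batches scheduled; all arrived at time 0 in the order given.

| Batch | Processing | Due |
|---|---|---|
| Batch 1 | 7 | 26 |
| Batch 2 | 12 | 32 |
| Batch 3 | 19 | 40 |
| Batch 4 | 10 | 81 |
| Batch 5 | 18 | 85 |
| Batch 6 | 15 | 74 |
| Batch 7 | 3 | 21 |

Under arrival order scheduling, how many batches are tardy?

FIFO (arrival order): Batch 1 Batch 2 Batch 3 Batch 4 Batch 5 Batch 6 Batch 7.
Batch 1: 0→7, due 26, tardiness 0
Batch 2: 7→19, due 32, tardiness 0
Batch 3: 19→38, due 40, tardiness 0
Batch 4: 38→48, due 81, tardiness 0
Batch 5: 48→66, due 85, tardiness 0
Batch 6: 66→81, due 74, tardiness 7
Batch 7: 81→84, due 21, tardiness 63
Late batches: 2.

2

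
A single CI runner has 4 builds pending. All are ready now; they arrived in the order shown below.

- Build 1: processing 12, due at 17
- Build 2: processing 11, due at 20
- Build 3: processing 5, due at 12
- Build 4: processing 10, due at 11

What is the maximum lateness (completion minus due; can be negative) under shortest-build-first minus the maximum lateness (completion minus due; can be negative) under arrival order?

SPT (increasing processing time): Build 3 Build 4 Build 2 Build 1.
Build 3: 0→5, due 12, lateness -7
Build 4: 5→15, due 11, lateness 4
Build 2: 15→26, due 20, lateness 6
Build 1: 26→38, due 17, lateness 21
Maximum = 21.
FIFO (arrival order): Build 1 Build 2 Build 3 Build 4.
Build 1: 0→12, due 17, lateness -5
Build 2: 12→23, due 20, lateness 3
Build 3: 23→28, due 12, lateness 16
Build 4: 28→38, due 11, lateness 27
Maximum = 27.
Difference = 21 − 27 = -6.

-6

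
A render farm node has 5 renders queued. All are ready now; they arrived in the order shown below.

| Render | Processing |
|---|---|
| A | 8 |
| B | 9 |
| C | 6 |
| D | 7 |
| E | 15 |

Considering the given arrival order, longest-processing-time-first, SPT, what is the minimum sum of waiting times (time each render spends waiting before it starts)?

FIFO (arrival order): A B C D E.
A: waits 0, runs 0→8
B: waits 8, runs 8→17
C: waits 17, runs 17→23
D: waits 23, runs 23→30
E: waits 30, runs 30→45
Sum = 0+8+17+23+30 = 78.
LPT (decreasing processing time): E B A D C.
E: waits 0, runs 0→15
B: waits 15, runs 15→24
A: waits 24, runs 24→32
D: waits 32, runs 32→39
C: waits 39, runs 39→45
Sum = 0+15+24+32+39 = 110.
SPT (increasing processing time): C D A B E.
C: waits 0, runs 0→6
D: waits 6, runs 6→13
A: waits 13, runs 13→21
B: waits 21, runs 21→30
E: waits 30, runs 30→45
Sum = 0+6+13+21+30 = 70.
FIFO 78, LPT 110, SPT 70 → minimum 70.

70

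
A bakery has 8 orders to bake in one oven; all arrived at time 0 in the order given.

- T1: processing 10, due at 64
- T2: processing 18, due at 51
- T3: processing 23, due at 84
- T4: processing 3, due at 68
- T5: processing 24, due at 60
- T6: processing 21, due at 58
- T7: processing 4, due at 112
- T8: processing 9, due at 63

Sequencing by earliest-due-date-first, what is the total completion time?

579

EDD (increasing due date): T2 T6 T5 T8 T1 T4 T3 T7.
T2: 0→18
T6: 18→39
T5: 39→63
T8: 63→72
T1: 72→82
T4: 82→85
T3: 85→108
T7: 108→112
Sum = 18+39+63+72+82+85+108+112 = 579.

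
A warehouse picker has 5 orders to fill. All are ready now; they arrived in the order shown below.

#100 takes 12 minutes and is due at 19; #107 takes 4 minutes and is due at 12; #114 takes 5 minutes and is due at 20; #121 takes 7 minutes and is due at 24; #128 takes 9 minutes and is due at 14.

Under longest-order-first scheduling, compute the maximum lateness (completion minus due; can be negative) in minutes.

LPT (decreasing processing time): #100 #128 #121 #114 #107.
#100: 0→12, due 19, lateness -7
#128: 12→21, due 14, lateness 7
#121: 21→28, due 24, lateness 4
#114: 28→33, due 20, lateness 13
#107: 33→37, due 12, lateness 25
Maximum = 25.

25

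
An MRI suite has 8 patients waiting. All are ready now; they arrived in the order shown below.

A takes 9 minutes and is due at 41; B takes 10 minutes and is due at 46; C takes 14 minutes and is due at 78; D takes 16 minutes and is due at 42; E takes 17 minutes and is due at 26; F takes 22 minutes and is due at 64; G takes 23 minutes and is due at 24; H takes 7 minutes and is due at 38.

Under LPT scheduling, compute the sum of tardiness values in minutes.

LPT (decreasing processing time): G F E D C B A H.
G: 0→23, due 24, tardiness 0
F: 23→45, due 64, tardiness 0
E: 45→62, due 26, tardiness 36
D: 62→78, due 42, tardiness 36
C: 78→92, due 78, tardiness 14
B: 92→102, due 46, tardiness 56
A: 102→111, due 41, tardiness 70
H: 111→118, due 38, tardiness 80
Sum = 0+0+36+36+14+56+70+80 = 292.

292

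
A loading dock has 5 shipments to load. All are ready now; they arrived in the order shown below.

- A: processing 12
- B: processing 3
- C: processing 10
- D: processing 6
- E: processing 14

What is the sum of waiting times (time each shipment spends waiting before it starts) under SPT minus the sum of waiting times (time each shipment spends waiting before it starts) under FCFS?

SPT (increasing processing time): B D C A E.
B: waits 0, runs 0→3
D: waits 3, runs 3→9
C: waits 9, runs 9→19
A: waits 19, runs 19→31
E: waits 31, runs 31→45
Sum = 0+3+9+19+31 = 62.
FIFO (arrival order): A B C D E.
A: waits 0, runs 0→12
B: waits 12, runs 12→15
C: waits 15, runs 15→25
D: waits 25, runs 25→31
E: waits 31, runs 31→45
Sum = 0+12+15+25+31 = 83.
Difference = 62 − 83 = -21.

-21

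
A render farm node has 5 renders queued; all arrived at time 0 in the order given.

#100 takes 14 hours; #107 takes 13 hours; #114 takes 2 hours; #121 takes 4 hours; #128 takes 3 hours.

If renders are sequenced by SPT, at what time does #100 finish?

36

SPT (increasing processing time): #114 #128 #121 #107 #100.
#114: 0→2
#128: 2→5
#121: 5→9
#107: 9→22
#100: 22→36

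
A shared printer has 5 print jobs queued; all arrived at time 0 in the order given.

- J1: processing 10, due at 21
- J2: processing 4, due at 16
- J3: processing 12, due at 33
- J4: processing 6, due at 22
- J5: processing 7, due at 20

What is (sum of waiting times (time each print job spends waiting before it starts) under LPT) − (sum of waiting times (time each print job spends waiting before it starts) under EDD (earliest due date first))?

LPT (decreasing processing time): J3 J1 J5 J4 J2.
J3: waits 0, runs 0→12
J1: waits 12, runs 12→22
J5: waits 22, runs 22→29
J4: waits 29, runs 29→35
J2: waits 35, runs 35→39
Sum = 0+12+22+29+35 = 98.
EDD (increasing due date): J2 J5 J1 J4 J3.
J2: waits 0, runs 0→4
J5: waits 4, runs 4→11
J1: waits 11, runs 11→21
J4: waits 21, runs 21→27
J3: waits 27, runs 27→39
Sum = 0+4+11+21+27 = 63.
Difference = 98 − 63 = 35.

35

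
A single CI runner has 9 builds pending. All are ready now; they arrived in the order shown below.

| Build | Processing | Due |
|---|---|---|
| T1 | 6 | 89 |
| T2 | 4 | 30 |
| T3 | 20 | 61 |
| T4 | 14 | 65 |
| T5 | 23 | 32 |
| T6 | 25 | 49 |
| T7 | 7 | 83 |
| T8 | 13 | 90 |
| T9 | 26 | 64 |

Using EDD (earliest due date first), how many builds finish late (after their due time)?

7

EDD (increasing due date): T2 T5 T6 T3 T9 T4 T7 T1 T8.
T2: 0→4, due 30, tardiness 0
T5: 4→27, due 32, tardiness 0
T6: 27→52, due 49, tardiness 3
T3: 52→72, due 61, tardiness 11
T9: 72→98, due 64, tardiness 34
T4: 98→112, due 65, tardiness 47
T7: 112→119, due 83, tardiness 36
T1: 119→125, due 89, tardiness 36
T8: 125→138, due 90, tardiness 48
Late builds: 7.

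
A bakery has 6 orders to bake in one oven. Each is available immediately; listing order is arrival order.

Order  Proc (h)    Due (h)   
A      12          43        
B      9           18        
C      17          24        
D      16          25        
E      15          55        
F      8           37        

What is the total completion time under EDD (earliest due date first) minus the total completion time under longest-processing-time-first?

EDD (increasing due date): B C D F A E.
B: 0→9
C: 9→26
D: 26→42
F: 42→50
A: 50→62
E: 62→77
Sum = 9+26+42+50+62+77 = 266.
LPT (decreasing processing time): C D E A B F.
C: 0→17
D: 17→33
E: 33→48
A: 48→60
B: 60→69
F: 69→77
Sum = 17+33+48+60+69+77 = 304.
Difference = 266 − 304 = -38.

-38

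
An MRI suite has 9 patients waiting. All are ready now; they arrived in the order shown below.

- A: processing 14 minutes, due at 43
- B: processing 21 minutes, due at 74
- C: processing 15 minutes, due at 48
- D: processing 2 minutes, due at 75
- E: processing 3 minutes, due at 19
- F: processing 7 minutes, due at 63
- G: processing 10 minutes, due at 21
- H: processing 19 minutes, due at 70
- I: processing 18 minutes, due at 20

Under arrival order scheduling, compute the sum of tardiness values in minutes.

199

FIFO (arrival order): A B C D E F G H I.
A: 0→14, due 43, tardiness 0
B: 14→35, due 74, tardiness 0
C: 35→50, due 48, tardiness 2
D: 50→52, due 75, tardiness 0
E: 52→55, due 19, tardiness 36
F: 55→62, due 63, tardiness 0
G: 62→72, due 21, tardiness 51
H: 72→91, due 70, tardiness 21
I: 91→109, due 20, tardiness 89
Sum = 0+0+2+0+36+0+51+21+89 = 199.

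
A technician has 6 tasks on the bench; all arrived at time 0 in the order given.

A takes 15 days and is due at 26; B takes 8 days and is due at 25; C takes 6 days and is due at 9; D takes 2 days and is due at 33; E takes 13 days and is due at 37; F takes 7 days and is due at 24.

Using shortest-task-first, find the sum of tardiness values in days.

SPT (increasing processing time): D C F B E A.
D: 0→2, due 33, tardiness 0
C: 2→8, due 9, tardiness 0
F: 8→15, due 24, tardiness 0
B: 15→23, due 25, tardiness 0
E: 23→36, due 37, tardiness 0
A: 36→51, due 26, tardiness 25
Sum = 0+0+0+0+0+25 = 25.

25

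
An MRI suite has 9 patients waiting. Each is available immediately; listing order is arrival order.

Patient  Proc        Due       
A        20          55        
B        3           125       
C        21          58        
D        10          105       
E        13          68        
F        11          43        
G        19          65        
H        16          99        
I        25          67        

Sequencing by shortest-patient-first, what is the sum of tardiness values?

SPT (increasing processing time): B D F E H G A C I.
B: 0→3, due 125, tardiness 0
D: 3→13, due 105, tardiness 0
F: 13→24, due 43, tardiness 0
E: 24→37, due 68, tardiness 0
H: 37→53, due 99, tardiness 0
G: 53→72, due 65, tardiness 7
A: 72→92, due 55, tardiness 37
C: 92→113, due 58, tardiness 55
I: 113→138, due 67, tardiness 71
Sum = 0+0+0+0+0+7+37+55+71 = 170.

170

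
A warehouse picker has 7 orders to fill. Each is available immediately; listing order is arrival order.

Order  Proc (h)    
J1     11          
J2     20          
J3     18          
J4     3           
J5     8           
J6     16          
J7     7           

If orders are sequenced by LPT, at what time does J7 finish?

LPT (decreasing processing time): J2 J3 J6 J1 J5 J7 J4.
J2: 0→20
J3: 20→38
J6: 38→54
J1: 54→65
J5: 65→73
J7: 73→80

80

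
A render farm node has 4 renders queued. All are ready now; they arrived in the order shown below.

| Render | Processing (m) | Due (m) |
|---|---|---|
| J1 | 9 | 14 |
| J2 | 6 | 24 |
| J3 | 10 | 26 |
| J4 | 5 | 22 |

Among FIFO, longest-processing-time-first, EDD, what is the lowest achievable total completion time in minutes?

73

FIFO (arrival order): J1 J2 J3 J4.
J1: 0→9
J2: 9→15
J3: 15→25
J4: 25→30
Sum = 9+15+25+30 = 79.
LPT (decreasing processing time): J3 J1 J2 J4.
J3: 0→10
J1: 10→19
J2: 19→25
J4: 25→30
Sum = 10+19+25+30 = 84.
EDD (increasing due date): J1 J4 J2 J3.
J1: 0→9
J4: 9→14
J2: 14→20
J3: 20→30
Sum = 9+14+20+30 = 73.
FIFO 79, LPT 84, EDD 73 → minimum 73.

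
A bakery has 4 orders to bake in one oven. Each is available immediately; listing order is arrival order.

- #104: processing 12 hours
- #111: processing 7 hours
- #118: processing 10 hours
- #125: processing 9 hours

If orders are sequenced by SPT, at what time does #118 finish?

26

SPT (increasing processing time): #111 #125 #118 #104.
#111: 0→7
#125: 7→16
#118: 16→26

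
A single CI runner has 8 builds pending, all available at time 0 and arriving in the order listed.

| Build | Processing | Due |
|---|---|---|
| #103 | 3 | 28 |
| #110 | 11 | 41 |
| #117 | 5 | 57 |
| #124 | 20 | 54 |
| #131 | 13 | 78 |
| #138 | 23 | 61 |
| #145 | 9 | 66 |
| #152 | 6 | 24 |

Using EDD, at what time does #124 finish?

40

EDD (increasing due date): #152 #103 #110 #124 #117 #138 #145 #131.
#152: 0→6
#103: 6→9
#110: 9→20
#124: 20→40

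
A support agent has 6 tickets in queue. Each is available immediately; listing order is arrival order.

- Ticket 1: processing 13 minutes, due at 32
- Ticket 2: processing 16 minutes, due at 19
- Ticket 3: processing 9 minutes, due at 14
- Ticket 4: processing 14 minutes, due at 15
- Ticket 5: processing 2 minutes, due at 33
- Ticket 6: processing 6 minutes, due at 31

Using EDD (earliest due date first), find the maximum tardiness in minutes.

EDD (increasing due date): Ticket 3 Ticket 4 Ticket 2 Ticket 6 Ticket 1 Ticket 5.
Ticket 3: 0→9, due 14, tardiness 0
Ticket 4: 9→23, due 15, tardiness 8
Ticket 2: 23→39, due 19, tardiness 20
Ticket 6: 39→45, due 31, tardiness 14
Ticket 1: 45→58, due 32, tardiness 26
Ticket 5: 58→60, due 33, tardiness 27
Maximum = 27.

27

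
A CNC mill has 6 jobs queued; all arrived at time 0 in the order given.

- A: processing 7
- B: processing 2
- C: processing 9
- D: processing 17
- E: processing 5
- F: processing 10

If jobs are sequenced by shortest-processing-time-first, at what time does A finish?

14

SPT (increasing processing time): B E A C F D.
B: 0→2
E: 2→7
A: 7→14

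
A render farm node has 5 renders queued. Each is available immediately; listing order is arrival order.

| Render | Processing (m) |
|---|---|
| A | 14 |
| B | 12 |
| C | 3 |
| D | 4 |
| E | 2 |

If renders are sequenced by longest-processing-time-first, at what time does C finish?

33

LPT (decreasing processing time): A B D C E.
A: 0→14
B: 14→26
D: 26→30
C: 30→33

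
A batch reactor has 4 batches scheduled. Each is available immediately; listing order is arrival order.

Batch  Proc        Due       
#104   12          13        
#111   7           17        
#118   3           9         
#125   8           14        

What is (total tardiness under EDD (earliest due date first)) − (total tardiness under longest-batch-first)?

EDD (increasing due date): #118 #104 #125 #111.
#118: 0→3, due 9, tardiness 0
#104: 3→15, due 13, tardiness 2
#125: 15→23, due 14, tardiness 9
#111: 23→30, due 17, tardiness 13
Sum = 0+2+9+13 = 24.
LPT (decreasing processing time): #104 #125 #111 #118.
#104: 0→12, due 13, tardiness 0
#125: 12→20, due 14, tardiness 6
#111: 20→27, due 17, tardiness 10
#118: 27→30, due 9, tardiness 21
Sum = 0+6+10+21 = 37.
Difference = 24 − 37 = -13.

-13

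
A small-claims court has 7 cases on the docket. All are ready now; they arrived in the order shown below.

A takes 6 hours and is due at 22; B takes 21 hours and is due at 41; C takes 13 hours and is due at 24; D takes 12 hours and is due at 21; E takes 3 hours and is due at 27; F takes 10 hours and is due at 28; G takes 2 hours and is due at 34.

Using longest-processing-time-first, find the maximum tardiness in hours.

40

LPT (decreasing processing time): B C D F A E G.
B: 0→21, due 41, tardiness 0
C: 21→34, due 24, tardiness 10
D: 34→46, due 21, tardiness 25
F: 46→56, due 28, tardiness 28
A: 56→62, due 22, tardiness 40
E: 62→65, due 27, tardiness 38
G: 65→67, due 34, tardiness 33
Maximum = 40.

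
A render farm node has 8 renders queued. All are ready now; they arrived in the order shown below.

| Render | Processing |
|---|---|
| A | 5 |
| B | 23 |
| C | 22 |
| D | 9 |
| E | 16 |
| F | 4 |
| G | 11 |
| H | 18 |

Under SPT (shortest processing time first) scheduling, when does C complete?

85

SPT (increasing processing time): F A D G E H C B.
F: 0→4
A: 4→9
D: 9→18
G: 18→29
E: 29→45
H: 45→63
C: 63→85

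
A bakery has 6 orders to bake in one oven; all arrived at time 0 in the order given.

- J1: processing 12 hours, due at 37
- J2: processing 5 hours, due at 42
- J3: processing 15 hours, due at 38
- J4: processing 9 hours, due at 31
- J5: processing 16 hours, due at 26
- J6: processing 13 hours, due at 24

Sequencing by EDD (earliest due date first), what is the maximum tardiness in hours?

28

EDD (increasing due date): J6 J5 J4 J1 J3 J2.
J6: 0→13, due 24, tardiness 0
J5: 13→29, due 26, tardiness 3
J4: 29→38, due 31, tardiness 7
J1: 38→50, due 37, tardiness 13
J3: 50→65, due 38, tardiness 27
J2: 65→70, due 42, tardiness 28
Maximum = 28.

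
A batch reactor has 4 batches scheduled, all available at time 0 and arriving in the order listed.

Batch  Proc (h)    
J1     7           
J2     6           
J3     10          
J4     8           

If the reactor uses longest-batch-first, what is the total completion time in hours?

LPT (decreasing processing time): J3 J4 J1 J2.
J3: 0→10
J4: 10→18
J1: 18→25
J2: 25→31
Sum = 10+18+25+31 = 84.

84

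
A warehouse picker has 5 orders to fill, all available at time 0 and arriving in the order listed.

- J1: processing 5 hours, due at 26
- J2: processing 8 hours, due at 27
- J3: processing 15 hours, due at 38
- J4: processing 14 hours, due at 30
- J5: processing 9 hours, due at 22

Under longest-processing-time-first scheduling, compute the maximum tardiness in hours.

LPT (decreasing processing time): J3 J4 J5 J2 J1.
J3: 0→15, due 38, tardiness 0
J4: 15→29, due 30, tardiness 0
J5: 29→38, due 22, tardiness 16
J2: 38→46, due 27, tardiness 19
J1: 46→51, due 26, tardiness 25
Maximum = 25.

25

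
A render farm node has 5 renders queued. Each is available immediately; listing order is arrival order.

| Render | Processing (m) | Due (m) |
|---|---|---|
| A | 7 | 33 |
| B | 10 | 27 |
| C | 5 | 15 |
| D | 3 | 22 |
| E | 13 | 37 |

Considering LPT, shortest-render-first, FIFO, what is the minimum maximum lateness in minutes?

LPT (decreasing processing time): E B A C D.
E: 0→13, due 37, lateness -24
B: 13→23, due 27, lateness -4
A: 23→30, due 33, lateness -3
C: 30→35, due 15, lateness 20
D: 35→38, due 22, lateness 16
Maximum = 20.
SPT (increasing processing time): D C A B E.
D: 0→3, due 22, lateness -19
C: 3→8, due 15, lateness -7
A: 8→15, due 33, lateness -18
B: 15→25, due 27, lateness -2
E: 25→38, due 37, lateness 1
Maximum = 1.
FIFO (arrival order): A B C D E.
A: 0→7, due 33, lateness -26
B: 7→17, due 27, lateness -10
C: 17→22, due 15, lateness 7
D: 22→25, due 22, lateness 3
E: 25→38, due 37, lateness 1
Maximum = 7.
LPT 20, SPT 1, FIFO 7 → minimum 1.

1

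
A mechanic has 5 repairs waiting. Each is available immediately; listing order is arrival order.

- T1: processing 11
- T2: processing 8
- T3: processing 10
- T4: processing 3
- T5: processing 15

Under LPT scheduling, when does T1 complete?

LPT (decreasing processing time): T5 T1 T3 T2 T4.
T5: 0→15
T1: 15→26

26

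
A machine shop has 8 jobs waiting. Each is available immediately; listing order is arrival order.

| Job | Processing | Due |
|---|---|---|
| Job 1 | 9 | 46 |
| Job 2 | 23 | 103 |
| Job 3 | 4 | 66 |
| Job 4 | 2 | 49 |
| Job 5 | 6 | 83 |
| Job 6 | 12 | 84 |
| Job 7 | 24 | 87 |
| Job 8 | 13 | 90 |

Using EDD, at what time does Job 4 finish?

11

EDD (increasing due date): Job 1 Job 4 Job 3 Job 5 Job 6 Job 7 Job 8 Job 2.
Job 1: 0→9
Job 4: 9→11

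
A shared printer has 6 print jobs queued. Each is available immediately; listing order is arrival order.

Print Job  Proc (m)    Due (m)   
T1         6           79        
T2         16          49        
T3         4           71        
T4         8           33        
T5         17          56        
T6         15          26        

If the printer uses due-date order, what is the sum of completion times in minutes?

259

EDD (increasing due date): T6 T4 T2 T5 T3 T1.
T6: 0→15
T4: 15→23
T2: 23→39
T5: 39→56
T3: 56→60
T1: 60→66
Sum = 15+23+39+56+60+66 = 259.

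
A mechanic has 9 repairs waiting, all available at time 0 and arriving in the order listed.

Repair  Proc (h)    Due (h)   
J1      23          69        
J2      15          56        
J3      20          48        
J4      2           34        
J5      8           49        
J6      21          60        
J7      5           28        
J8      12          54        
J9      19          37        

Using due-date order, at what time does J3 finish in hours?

46

EDD (increasing due date): J7 J4 J9 J3 J5 J8 J2 J6 J1.
J7: 0→5
J4: 5→7
J9: 7→26
J3: 26→46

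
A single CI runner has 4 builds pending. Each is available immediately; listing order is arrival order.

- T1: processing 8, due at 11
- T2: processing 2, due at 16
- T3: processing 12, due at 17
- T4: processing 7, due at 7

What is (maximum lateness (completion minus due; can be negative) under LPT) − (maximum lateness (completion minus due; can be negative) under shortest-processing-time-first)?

LPT (decreasing processing time): T3 T1 T4 T2.
T3: 0→12, due 17, lateness -5
T1: 12→20, due 11, lateness 9
T4: 20→27, due 7, lateness 20
T2: 27→29, due 16, lateness 13
Maximum = 20.
SPT (increasing processing time): T2 T4 T1 T3.
T2: 0→2, due 16, lateness -14
T4: 2→9, due 7, lateness 2
T1: 9→17, due 11, lateness 6
T3: 17→29, due 17, lateness 12
Maximum = 12.
Difference = 20 − 12 = 8.

8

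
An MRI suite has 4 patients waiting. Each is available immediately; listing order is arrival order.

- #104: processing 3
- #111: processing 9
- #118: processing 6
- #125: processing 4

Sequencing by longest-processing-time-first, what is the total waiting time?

43

LPT (decreasing processing time): #111 #118 #125 #104.
#111: waits 0, runs 0→9
#118: waits 9, runs 9→15
#125: waits 15, runs 15→19
#104: waits 19, runs 19→22
Sum = 0+9+15+19 = 43.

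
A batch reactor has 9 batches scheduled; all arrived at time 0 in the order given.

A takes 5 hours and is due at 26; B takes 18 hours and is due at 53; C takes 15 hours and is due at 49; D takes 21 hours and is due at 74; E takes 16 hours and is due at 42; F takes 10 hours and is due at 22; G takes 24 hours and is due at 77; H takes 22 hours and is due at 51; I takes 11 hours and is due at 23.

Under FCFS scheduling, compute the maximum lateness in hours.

FIFO (arrival order): A B C D E F G H I.
A: 0→5, due 26, lateness -21
B: 5→23, due 53, lateness -30
C: 23→38, due 49, lateness -11
D: 38→59, due 74, lateness -15
E: 59→75, due 42, lateness 33
F: 75→85, due 22, lateness 63
G: 85→109, due 77, lateness 32
H: 109→131, due 51, lateness 80
I: 131→142, due 23, lateness 119
Maximum = 119.

119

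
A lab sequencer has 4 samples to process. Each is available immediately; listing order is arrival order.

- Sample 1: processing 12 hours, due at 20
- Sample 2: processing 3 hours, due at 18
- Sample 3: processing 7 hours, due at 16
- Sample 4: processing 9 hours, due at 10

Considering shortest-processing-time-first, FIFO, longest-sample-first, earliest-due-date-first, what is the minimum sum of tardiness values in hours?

SPT (increasing processing time): Sample 2 Sample 3 Sample 4 Sample 1.
Sample 2: 0→3, due 18, tardiness 0
Sample 3: 3→10, due 16, tardiness 0
Sample 4: 10→19, due 10, tardiness 9
Sample 1: 19→31, due 20, tardiness 11
Sum = 0+0+9+11 = 20.
FIFO (arrival order): Sample 1 Sample 2 Sample 3 Sample 4.
Sample 1: 0→12, due 20, tardiness 0
Sample 2: 12→15, due 18, tardiness 0
Sample 3: 15→22, due 16, tardiness 6
Sample 4: 22→31, due 10, tardiness 21
Sum = 0+0+6+21 = 27.
LPT (decreasing processing time): Sample 1 Sample 4 Sample 3 Sample 2.
Sample 1: 0→12, due 20, tardiness 0
Sample 4: 12→21, due 10, tardiness 11
Sample 3: 21→28, due 16, tardiness 12
Sample 2: 28→31, due 18, tardiness 13
Sum = 0+11+12+13 = 36.
EDD (increasing due date): Sample 4 Sample 3 Sample 2 Sample 1.
Sample 4: 0→9, due 10, tardiness 0
Sample 3: 9→16, due 16, tardiness 0
Sample 2: 16→19, due 18, tardiness 1
Sample 1: 19→31, due 20, tardiness 11
Sum = 0+0+1+11 = 12.
SPT 20, FIFO 27, LPT 36, EDD 12 → minimum 12.

12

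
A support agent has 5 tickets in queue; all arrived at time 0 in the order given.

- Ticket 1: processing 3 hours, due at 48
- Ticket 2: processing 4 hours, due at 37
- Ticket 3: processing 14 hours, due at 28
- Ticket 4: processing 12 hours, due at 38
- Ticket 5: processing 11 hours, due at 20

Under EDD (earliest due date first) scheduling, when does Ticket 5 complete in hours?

11

EDD (increasing due date): Ticket 5 Ticket 3 Ticket 2 Ticket 4 Ticket 1.
Ticket 5: 0→11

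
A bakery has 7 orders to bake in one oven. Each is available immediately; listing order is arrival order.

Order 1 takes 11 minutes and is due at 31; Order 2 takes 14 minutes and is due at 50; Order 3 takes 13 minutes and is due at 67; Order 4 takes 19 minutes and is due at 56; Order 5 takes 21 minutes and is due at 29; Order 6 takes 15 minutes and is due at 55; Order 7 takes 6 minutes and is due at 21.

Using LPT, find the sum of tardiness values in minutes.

174

LPT (decreasing processing time): Order 5 Order 4 Order 6 Order 2 Order 3 Order 1 Order 7.
Order 5: 0→21, due 29, tardiness 0
Order 4: 21→40, due 56, tardiness 0
Order 6: 40→55, due 55, tardiness 0
Order 2: 55→69, due 50, tardiness 19
Order 3: 69→82, due 67, tardiness 15
Order 1: 82→93, due 31, tardiness 62
Order 7: 93→99, due 21, tardiness 78
Sum = 0+0+0+19+15+62+78 = 174.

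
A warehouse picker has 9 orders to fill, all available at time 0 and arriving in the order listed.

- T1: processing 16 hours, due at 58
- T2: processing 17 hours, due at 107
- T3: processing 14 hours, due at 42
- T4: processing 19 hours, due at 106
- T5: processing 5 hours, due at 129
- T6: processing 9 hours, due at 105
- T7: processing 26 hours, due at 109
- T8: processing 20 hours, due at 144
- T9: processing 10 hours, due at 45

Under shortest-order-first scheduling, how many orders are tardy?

SPT (increasing processing time): T5 T6 T9 T3 T1 T2 T4 T8 T7.
T5: 0→5, due 129, tardiness 0
T6: 5→14, due 105, tardiness 0
T9: 14→24, due 45, tardiness 0
T3: 24→38, due 42, tardiness 0
T1: 38→54, due 58, tardiness 0
T2: 54→71, due 107, tardiness 0
T4: 71→90, due 106, tardiness 0
T8: 90→110, due 144, tardiness 0
T7: 110→136, due 109, tardiness 27
Late orders: 1.

1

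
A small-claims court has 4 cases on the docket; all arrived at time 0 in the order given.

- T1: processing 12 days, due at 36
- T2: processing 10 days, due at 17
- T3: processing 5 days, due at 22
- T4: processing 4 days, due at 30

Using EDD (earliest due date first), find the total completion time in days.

EDD (increasing due date): T2 T3 T4 T1.
T2: 0→10
T3: 10→15
T4: 15→19
T1: 19→31
Sum = 10+15+19+31 = 75.

75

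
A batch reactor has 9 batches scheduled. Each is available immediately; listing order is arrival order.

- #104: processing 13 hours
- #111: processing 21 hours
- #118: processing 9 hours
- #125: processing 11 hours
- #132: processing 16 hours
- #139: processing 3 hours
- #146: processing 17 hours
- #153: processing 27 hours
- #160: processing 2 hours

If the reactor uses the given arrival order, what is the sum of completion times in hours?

613

FIFO (arrival order): #104 #111 #118 #125 #132 #139 #146 #153 #160.
#104: 0→13
#111: 13→34
#118: 34→43
#125: 43→54
#132: 54→70
#139: 70→73
#146: 73→90
#153: 90→117
#160: 117→119
Sum = 13+34+43+54+70+73+90+117+119 = 613.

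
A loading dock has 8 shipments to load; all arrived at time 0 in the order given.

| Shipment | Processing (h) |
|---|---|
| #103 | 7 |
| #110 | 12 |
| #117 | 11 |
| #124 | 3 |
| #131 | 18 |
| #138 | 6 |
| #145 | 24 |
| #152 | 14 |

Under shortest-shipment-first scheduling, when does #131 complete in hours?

71

SPT (increasing processing time): #124 #138 #103 #117 #110 #152 #131 #145.
#124: 0→3
#138: 3→9
#103: 9→16
#117: 16→27
#110: 27→39
#152: 39→53
#131: 53→71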